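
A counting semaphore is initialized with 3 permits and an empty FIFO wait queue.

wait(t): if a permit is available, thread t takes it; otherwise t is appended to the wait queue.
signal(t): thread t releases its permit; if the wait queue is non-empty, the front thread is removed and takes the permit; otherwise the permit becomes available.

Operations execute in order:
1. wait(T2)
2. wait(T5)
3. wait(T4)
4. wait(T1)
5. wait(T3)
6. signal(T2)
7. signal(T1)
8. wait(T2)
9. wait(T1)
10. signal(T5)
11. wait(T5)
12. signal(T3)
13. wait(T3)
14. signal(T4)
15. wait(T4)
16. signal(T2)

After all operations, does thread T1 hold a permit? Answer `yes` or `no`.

Answer: yes

Derivation:
Step 1: wait(T2) -> count=2 queue=[] holders={T2}
Step 2: wait(T5) -> count=1 queue=[] holders={T2,T5}
Step 3: wait(T4) -> count=0 queue=[] holders={T2,T4,T5}
Step 4: wait(T1) -> count=0 queue=[T1] holders={T2,T4,T5}
Step 5: wait(T3) -> count=0 queue=[T1,T3] holders={T2,T4,T5}
Step 6: signal(T2) -> count=0 queue=[T3] holders={T1,T4,T5}
Step 7: signal(T1) -> count=0 queue=[] holders={T3,T4,T5}
Step 8: wait(T2) -> count=0 queue=[T2] holders={T3,T4,T5}
Step 9: wait(T1) -> count=0 queue=[T2,T1] holders={T3,T4,T5}
Step 10: signal(T5) -> count=0 queue=[T1] holders={T2,T3,T4}
Step 11: wait(T5) -> count=0 queue=[T1,T5] holders={T2,T3,T4}
Step 12: signal(T3) -> count=0 queue=[T5] holders={T1,T2,T4}
Step 13: wait(T3) -> count=0 queue=[T5,T3] holders={T1,T2,T4}
Step 14: signal(T4) -> count=0 queue=[T3] holders={T1,T2,T5}
Step 15: wait(T4) -> count=0 queue=[T3,T4] holders={T1,T2,T5}
Step 16: signal(T2) -> count=0 queue=[T4] holders={T1,T3,T5}
Final holders: {T1,T3,T5} -> T1 in holders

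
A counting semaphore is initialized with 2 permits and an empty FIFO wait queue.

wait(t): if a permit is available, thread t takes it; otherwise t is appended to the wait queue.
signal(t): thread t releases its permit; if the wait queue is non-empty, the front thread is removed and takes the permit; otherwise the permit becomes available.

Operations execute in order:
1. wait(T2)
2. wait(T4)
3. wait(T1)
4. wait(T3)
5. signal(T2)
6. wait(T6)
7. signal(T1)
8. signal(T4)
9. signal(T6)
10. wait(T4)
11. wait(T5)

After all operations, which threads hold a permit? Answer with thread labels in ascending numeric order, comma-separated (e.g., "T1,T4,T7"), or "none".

Answer: T3,T4

Derivation:
Step 1: wait(T2) -> count=1 queue=[] holders={T2}
Step 2: wait(T4) -> count=0 queue=[] holders={T2,T4}
Step 3: wait(T1) -> count=0 queue=[T1] holders={T2,T4}
Step 4: wait(T3) -> count=0 queue=[T1,T3] holders={T2,T4}
Step 5: signal(T2) -> count=0 queue=[T3] holders={T1,T4}
Step 6: wait(T6) -> count=0 queue=[T3,T6] holders={T1,T4}
Step 7: signal(T1) -> count=0 queue=[T6] holders={T3,T4}
Step 8: signal(T4) -> count=0 queue=[] holders={T3,T6}
Step 9: signal(T6) -> count=1 queue=[] holders={T3}
Step 10: wait(T4) -> count=0 queue=[] holders={T3,T4}
Step 11: wait(T5) -> count=0 queue=[T5] holders={T3,T4}
Final holders: T3,T4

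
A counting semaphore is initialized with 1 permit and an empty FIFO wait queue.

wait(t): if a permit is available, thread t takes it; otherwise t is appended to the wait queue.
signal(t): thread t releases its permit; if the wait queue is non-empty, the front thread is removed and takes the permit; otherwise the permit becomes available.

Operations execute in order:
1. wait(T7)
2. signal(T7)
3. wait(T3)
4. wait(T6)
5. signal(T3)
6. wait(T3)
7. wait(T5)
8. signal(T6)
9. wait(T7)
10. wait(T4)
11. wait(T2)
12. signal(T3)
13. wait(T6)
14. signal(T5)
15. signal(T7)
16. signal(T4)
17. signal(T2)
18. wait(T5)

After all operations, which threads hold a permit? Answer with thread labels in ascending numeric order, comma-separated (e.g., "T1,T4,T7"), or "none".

Answer: T6

Derivation:
Step 1: wait(T7) -> count=0 queue=[] holders={T7}
Step 2: signal(T7) -> count=1 queue=[] holders={none}
Step 3: wait(T3) -> count=0 queue=[] holders={T3}
Step 4: wait(T6) -> count=0 queue=[T6] holders={T3}
Step 5: signal(T3) -> count=0 queue=[] holders={T6}
Step 6: wait(T3) -> count=0 queue=[T3] holders={T6}
Step 7: wait(T5) -> count=0 queue=[T3,T5] holders={T6}
Step 8: signal(T6) -> count=0 queue=[T5] holders={T3}
Step 9: wait(T7) -> count=0 queue=[T5,T7] holders={T3}
Step 10: wait(T4) -> count=0 queue=[T5,T7,T4] holders={T3}
Step 11: wait(T2) -> count=0 queue=[T5,T7,T4,T2] holders={T3}
Step 12: signal(T3) -> count=0 queue=[T7,T4,T2] holders={T5}
Step 13: wait(T6) -> count=0 queue=[T7,T4,T2,T6] holders={T5}
Step 14: signal(T5) -> count=0 queue=[T4,T2,T6] holders={T7}
Step 15: signal(T7) -> count=0 queue=[T2,T6] holders={T4}
Step 16: signal(T4) -> count=0 queue=[T6] holders={T2}
Step 17: signal(T2) -> count=0 queue=[] holders={T6}
Step 18: wait(T5) -> count=0 queue=[T5] holders={T6}
Final holders: T6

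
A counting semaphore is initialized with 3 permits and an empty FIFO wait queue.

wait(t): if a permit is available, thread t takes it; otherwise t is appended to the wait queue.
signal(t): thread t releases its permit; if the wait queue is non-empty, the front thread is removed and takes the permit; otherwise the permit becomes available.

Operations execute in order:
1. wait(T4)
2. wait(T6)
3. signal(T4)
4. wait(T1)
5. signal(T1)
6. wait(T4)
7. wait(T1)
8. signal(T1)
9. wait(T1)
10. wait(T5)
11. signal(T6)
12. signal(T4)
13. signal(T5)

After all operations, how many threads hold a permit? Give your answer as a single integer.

Answer: 1

Derivation:
Step 1: wait(T4) -> count=2 queue=[] holders={T4}
Step 2: wait(T6) -> count=1 queue=[] holders={T4,T6}
Step 3: signal(T4) -> count=2 queue=[] holders={T6}
Step 4: wait(T1) -> count=1 queue=[] holders={T1,T6}
Step 5: signal(T1) -> count=2 queue=[] holders={T6}
Step 6: wait(T4) -> count=1 queue=[] holders={T4,T6}
Step 7: wait(T1) -> count=0 queue=[] holders={T1,T4,T6}
Step 8: signal(T1) -> count=1 queue=[] holders={T4,T6}
Step 9: wait(T1) -> count=0 queue=[] holders={T1,T4,T6}
Step 10: wait(T5) -> count=0 queue=[T5] holders={T1,T4,T6}
Step 11: signal(T6) -> count=0 queue=[] holders={T1,T4,T5}
Step 12: signal(T4) -> count=1 queue=[] holders={T1,T5}
Step 13: signal(T5) -> count=2 queue=[] holders={T1}
Final holders: {T1} -> 1 thread(s)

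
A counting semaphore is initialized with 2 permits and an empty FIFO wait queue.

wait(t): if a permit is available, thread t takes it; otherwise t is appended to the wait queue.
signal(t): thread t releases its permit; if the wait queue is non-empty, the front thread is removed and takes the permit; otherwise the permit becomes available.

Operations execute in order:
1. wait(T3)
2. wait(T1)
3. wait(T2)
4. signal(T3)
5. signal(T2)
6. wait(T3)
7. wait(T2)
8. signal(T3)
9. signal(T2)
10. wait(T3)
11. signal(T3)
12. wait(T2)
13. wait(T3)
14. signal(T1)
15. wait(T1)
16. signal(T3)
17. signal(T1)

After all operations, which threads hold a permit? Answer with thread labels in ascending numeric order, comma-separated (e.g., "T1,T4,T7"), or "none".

Step 1: wait(T3) -> count=1 queue=[] holders={T3}
Step 2: wait(T1) -> count=0 queue=[] holders={T1,T3}
Step 3: wait(T2) -> count=0 queue=[T2] holders={T1,T3}
Step 4: signal(T3) -> count=0 queue=[] holders={T1,T2}
Step 5: signal(T2) -> count=1 queue=[] holders={T1}
Step 6: wait(T3) -> count=0 queue=[] holders={T1,T3}
Step 7: wait(T2) -> count=0 queue=[T2] holders={T1,T3}
Step 8: signal(T3) -> count=0 queue=[] holders={T1,T2}
Step 9: signal(T2) -> count=1 queue=[] holders={T1}
Step 10: wait(T3) -> count=0 queue=[] holders={T1,T3}
Step 11: signal(T3) -> count=1 queue=[] holders={T1}
Step 12: wait(T2) -> count=0 queue=[] holders={T1,T2}
Step 13: wait(T3) -> count=0 queue=[T3] holders={T1,T2}
Step 14: signal(T1) -> count=0 queue=[] holders={T2,T3}
Step 15: wait(T1) -> count=0 queue=[T1] holders={T2,T3}
Step 16: signal(T3) -> count=0 queue=[] holders={T1,T2}
Step 17: signal(T1) -> count=1 queue=[] holders={T2}
Final holders: T2

Answer: T2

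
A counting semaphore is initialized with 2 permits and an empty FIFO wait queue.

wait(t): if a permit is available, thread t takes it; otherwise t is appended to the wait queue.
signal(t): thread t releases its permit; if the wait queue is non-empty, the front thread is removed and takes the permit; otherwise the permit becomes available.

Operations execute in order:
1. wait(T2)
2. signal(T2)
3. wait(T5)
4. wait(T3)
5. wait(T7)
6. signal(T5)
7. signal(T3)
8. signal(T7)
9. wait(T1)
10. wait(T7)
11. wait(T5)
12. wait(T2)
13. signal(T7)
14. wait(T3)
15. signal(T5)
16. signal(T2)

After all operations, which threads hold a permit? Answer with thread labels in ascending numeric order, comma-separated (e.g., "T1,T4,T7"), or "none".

Step 1: wait(T2) -> count=1 queue=[] holders={T2}
Step 2: signal(T2) -> count=2 queue=[] holders={none}
Step 3: wait(T5) -> count=1 queue=[] holders={T5}
Step 4: wait(T3) -> count=0 queue=[] holders={T3,T5}
Step 5: wait(T7) -> count=0 queue=[T7] holders={T3,T5}
Step 6: signal(T5) -> count=0 queue=[] holders={T3,T7}
Step 7: signal(T3) -> count=1 queue=[] holders={T7}
Step 8: signal(T7) -> count=2 queue=[] holders={none}
Step 9: wait(T1) -> count=1 queue=[] holders={T1}
Step 10: wait(T7) -> count=0 queue=[] holders={T1,T7}
Step 11: wait(T5) -> count=0 queue=[T5] holders={T1,T7}
Step 12: wait(T2) -> count=0 queue=[T5,T2] holders={T1,T7}
Step 13: signal(T7) -> count=0 queue=[T2] holders={T1,T5}
Step 14: wait(T3) -> count=0 queue=[T2,T3] holders={T1,T5}
Step 15: signal(T5) -> count=0 queue=[T3] holders={T1,T2}
Step 16: signal(T2) -> count=0 queue=[] holders={T1,T3}
Final holders: T1,T3

Answer: T1,T3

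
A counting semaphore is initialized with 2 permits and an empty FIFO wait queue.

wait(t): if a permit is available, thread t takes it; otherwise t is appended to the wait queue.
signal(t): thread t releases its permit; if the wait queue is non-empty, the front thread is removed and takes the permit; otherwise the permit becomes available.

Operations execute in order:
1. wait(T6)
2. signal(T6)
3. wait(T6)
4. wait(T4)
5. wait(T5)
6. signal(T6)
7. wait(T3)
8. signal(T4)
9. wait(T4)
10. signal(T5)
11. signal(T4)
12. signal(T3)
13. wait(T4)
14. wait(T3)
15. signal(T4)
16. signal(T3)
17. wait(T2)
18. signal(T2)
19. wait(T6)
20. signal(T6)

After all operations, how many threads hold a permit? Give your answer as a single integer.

Answer: 0

Derivation:
Step 1: wait(T6) -> count=1 queue=[] holders={T6}
Step 2: signal(T6) -> count=2 queue=[] holders={none}
Step 3: wait(T6) -> count=1 queue=[] holders={T6}
Step 4: wait(T4) -> count=0 queue=[] holders={T4,T6}
Step 5: wait(T5) -> count=0 queue=[T5] holders={T4,T6}
Step 6: signal(T6) -> count=0 queue=[] holders={T4,T5}
Step 7: wait(T3) -> count=0 queue=[T3] holders={T4,T5}
Step 8: signal(T4) -> count=0 queue=[] holders={T3,T5}
Step 9: wait(T4) -> count=0 queue=[T4] holders={T3,T5}
Step 10: signal(T5) -> count=0 queue=[] holders={T3,T4}
Step 11: signal(T4) -> count=1 queue=[] holders={T3}
Step 12: signal(T3) -> count=2 queue=[] holders={none}
Step 13: wait(T4) -> count=1 queue=[] holders={T4}
Step 14: wait(T3) -> count=0 queue=[] holders={T3,T4}
Step 15: signal(T4) -> count=1 queue=[] holders={T3}
Step 16: signal(T3) -> count=2 queue=[] holders={none}
Step 17: wait(T2) -> count=1 queue=[] holders={T2}
Step 18: signal(T2) -> count=2 queue=[] holders={none}
Step 19: wait(T6) -> count=1 queue=[] holders={T6}
Step 20: signal(T6) -> count=2 queue=[] holders={none}
Final holders: {none} -> 0 thread(s)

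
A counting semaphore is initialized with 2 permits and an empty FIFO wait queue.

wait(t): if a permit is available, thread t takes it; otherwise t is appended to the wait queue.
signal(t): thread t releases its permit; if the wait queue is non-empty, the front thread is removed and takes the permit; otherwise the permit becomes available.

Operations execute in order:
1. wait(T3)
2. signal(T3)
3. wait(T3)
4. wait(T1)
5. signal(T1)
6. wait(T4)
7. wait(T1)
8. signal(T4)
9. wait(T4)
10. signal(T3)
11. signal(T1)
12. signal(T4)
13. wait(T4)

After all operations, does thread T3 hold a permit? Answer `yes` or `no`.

Answer: no

Derivation:
Step 1: wait(T3) -> count=1 queue=[] holders={T3}
Step 2: signal(T3) -> count=2 queue=[] holders={none}
Step 3: wait(T3) -> count=1 queue=[] holders={T3}
Step 4: wait(T1) -> count=0 queue=[] holders={T1,T3}
Step 5: signal(T1) -> count=1 queue=[] holders={T3}
Step 6: wait(T4) -> count=0 queue=[] holders={T3,T4}
Step 7: wait(T1) -> count=0 queue=[T1] holders={T3,T4}
Step 8: signal(T4) -> count=0 queue=[] holders={T1,T3}
Step 9: wait(T4) -> count=0 queue=[T4] holders={T1,T3}
Step 10: signal(T3) -> count=0 queue=[] holders={T1,T4}
Step 11: signal(T1) -> count=1 queue=[] holders={T4}
Step 12: signal(T4) -> count=2 queue=[] holders={none}
Step 13: wait(T4) -> count=1 queue=[] holders={T4}
Final holders: {T4} -> T3 not in holders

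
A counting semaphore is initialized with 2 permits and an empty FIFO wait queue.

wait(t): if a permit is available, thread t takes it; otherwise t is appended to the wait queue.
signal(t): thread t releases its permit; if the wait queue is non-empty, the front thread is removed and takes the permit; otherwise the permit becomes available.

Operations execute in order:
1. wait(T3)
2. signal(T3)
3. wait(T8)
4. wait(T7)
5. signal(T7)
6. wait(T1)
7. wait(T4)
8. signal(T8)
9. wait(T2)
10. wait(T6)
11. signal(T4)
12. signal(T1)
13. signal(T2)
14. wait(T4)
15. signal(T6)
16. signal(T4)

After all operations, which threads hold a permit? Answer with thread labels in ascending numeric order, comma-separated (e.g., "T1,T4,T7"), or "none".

Answer: none

Derivation:
Step 1: wait(T3) -> count=1 queue=[] holders={T3}
Step 2: signal(T3) -> count=2 queue=[] holders={none}
Step 3: wait(T8) -> count=1 queue=[] holders={T8}
Step 4: wait(T7) -> count=0 queue=[] holders={T7,T8}
Step 5: signal(T7) -> count=1 queue=[] holders={T8}
Step 6: wait(T1) -> count=0 queue=[] holders={T1,T8}
Step 7: wait(T4) -> count=0 queue=[T4] holders={T1,T8}
Step 8: signal(T8) -> count=0 queue=[] holders={T1,T4}
Step 9: wait(T2) -> count=0 queue=[T2] holders={T1,T4}
Step 10: wait(T6) -> count=0 queue=[T2,T6] holders={T1,T4}
Step 11: signal(T4) -> count=0 queue=[T6] holders={T1,T2}
Step 12: signal(T1) -> count=0 queue=[] holders={T2,T6}
Step 13: signal(T2) -> count=1 queue=[] holders={T6}
Step 14: wait(T4) -> count=0 queue=[] holders={T4,T6}
Step 15: signal(T6) -> count=1 queue=[] holders={T4}
Step 16: signal(T4) -> count=2 queue=[] holders={none}
Final holders: none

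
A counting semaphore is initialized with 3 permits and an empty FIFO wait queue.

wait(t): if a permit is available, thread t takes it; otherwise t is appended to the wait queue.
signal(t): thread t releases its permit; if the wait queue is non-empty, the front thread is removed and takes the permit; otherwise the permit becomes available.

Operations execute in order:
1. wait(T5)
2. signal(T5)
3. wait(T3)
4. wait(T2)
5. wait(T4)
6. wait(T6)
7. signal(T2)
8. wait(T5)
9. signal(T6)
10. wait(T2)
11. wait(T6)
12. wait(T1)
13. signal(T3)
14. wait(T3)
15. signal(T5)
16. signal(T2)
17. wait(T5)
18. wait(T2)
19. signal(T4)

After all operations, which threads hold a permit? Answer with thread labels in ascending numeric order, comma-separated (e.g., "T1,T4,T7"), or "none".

Step 1: wait(T5) -> count=2 queue=[] holders={T5}
Step 2: signal(T5) -> count=3 queue=[] holders={none}
Step 3: wait(T3) -> count=2 queue=[] holders={T3}
Step 4: wait(T2) -> count=1 queue=[] holders={T2,T3}
Step 5: wait(T4) -> count=0 queue=[] holders={T2,T3,T4}
Step 6: wait(T6) -> count=0 queue=[T6] holders={T2,T3,T4}
Step 7: signal(T2) -> count=0 queue=[] holders={T3,T4,T6}
Step 8: wait(T5) -> count=0 queue=[T5] holders={T3,T4,T6}
Step 9: signal(T6) -> count=0 queue=[] holders={T3,T4,T5}
Step 10: wait(T2) -> count=0 queue=[T2] holders={T3,T4,T5}
Step 11: wait(T6) -> count=0 queue=[T2,T6] holders={T3,T4,T5}
Step 12: wait(T1) -> count=0 queue=[T2,T6,T1] holders={T3,T4,T5}
Step 13: signal(T3) -> count=0 queue=[T6,T1] holders={T2,T4,T5}
Step 14: wait(T3) -> count=0 queue=[T6,T1,T3] holders={T2,T4,T5}
Step 15: signal(T5) -> count=0 queue=[T1,T3] holders={T2,T4,T6}
Step 16: signal(T2) -> count=0 queue=[T3] holders={T1,T4,T6}
Step 17: wait(T5) -> count=0 queue=[T3,T5] holders={T1,T4,T6}
Step 18: wait(T2) -> count=0 queue=[T3,T5,T2] holders={T1,T4,T6}
Step 19: signal(T4) -> count=0 queue=[T5,T2] holders={T1,T3,T6}
Final holders: T1,T3,T6

Answer: T1,T3,T6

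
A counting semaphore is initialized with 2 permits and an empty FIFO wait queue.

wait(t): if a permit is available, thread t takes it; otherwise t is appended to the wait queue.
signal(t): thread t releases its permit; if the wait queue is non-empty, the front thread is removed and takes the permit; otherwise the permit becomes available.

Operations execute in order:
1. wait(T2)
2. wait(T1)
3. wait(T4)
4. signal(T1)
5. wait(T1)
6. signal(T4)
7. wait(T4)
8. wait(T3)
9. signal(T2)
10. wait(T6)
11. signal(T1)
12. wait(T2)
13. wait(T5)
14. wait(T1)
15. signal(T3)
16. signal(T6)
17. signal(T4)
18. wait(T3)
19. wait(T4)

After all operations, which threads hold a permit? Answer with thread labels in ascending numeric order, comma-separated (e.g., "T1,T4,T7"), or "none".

Step 1: wait(T2) -> count=1 queue=[] holders={T2}
Step 2: wait(T1) -> count=0 queue=[] holders={T1,T2}
Step 3: wait(T4) -> count=0 queue=[T4] holders={T1,T2}
Step 4: signal(T1) -> count=0 queue=[] holders={T2,T4}
Step 5: wait(T1) -> count=0 queue=[T1] holders={T2,T4}
Step 6: signal(T4) -> count=0 queue=[] holders={T1,T2}
Step 7: wait(T4) -> count=0 queue=[T4] holders={T1,T2}
Step 8: wait(T3) -> count=0 queue=[T4,T3] holders={T1,T2}
Step 9: signal(T2) -> count=0 queue=[T3] holders={T1,T4}
Step 10: wait(T6) -> count=0 queue=[T3,T6] holders={T1,T4}
Step 11: signal(T1) -> count=0 queue=[T6] holders={T3,T4}
Step 12: wait(T2) -> count=0 queue=[T6,T2] holders={T3,T4}
Step 13: wait(T5) -> count=0 queue=[T6,T2,T5] holders={T3,T4}
Step 14: wait(T1) -> count=0 queue=[T6,T2,T5,T1] holders={T3,T4}
Step 15: signal(T3) -> count=0 queue=[T2,T5,T1] holders={T4,T6}
Step 16: signal(T6) -> count=0 queue=[T5,T1] holders={T2,T4}
Step 17: signal(T4) -> count=0 queue=[T1] holders={T2,T5}
Step 18: wait(T3) -> count=0 queue=[T1,T3] holders={T2,T5}
Step 19: wait(T4) -> count=0 queue=[T1,T3,T4] holders={T2,T5}
Final holders: T2,T5

Answer: T2,T5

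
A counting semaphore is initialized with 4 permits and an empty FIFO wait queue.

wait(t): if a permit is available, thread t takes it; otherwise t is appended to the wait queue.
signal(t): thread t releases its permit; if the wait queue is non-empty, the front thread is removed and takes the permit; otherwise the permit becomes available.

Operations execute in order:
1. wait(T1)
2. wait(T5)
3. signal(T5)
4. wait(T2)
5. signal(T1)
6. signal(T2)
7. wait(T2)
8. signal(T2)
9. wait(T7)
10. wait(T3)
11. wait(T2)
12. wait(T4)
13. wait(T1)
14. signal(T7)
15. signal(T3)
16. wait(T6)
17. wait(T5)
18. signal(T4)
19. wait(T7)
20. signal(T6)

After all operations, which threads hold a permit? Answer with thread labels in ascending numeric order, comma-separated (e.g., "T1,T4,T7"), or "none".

Step 1: wait(T1) -> count=3 queue=[] holders={T1}
Step 2: wait(T5) -> count=2 queue=[] holders={T1,T5}
Step 3: signal(T5) -> count=3 queue=[] holders={T1}
Step 4: wait(T2) -> count=2 queue=[] holders={T1,T2}
Step 5: signal(T1) -> count=3 queue=[] holders={T2}
Step 6: signal(T2) -> count=4 queue=[] holders={none}
Step 7: wait(T2) -> count=3 queue=[] holders={T2}
Step 8: signal(T2) -> count=4 queue=[] holders={none}
Step 9: wait(T7) -> count=3 queue=[] holders={T7}
Step 10: wait(T3) -> count=2 queue=[] holders={T3,T7}
Step 11: wait(T2) -> count=1 queue=[] holders={T2,T3,T7}
Step 12: wait(T4) -> count=0 queue=[] holders={T2,T3,T4,T7}
Step 13: wait(T1) -> count=0 queue=[T1] holders={T2,T3,T4,T7}
Step 14: signal(T7) -> count=0 queue=[] holders={T1,T2,T3,T4}
Step 15: signal(T3) -> count=1 queue=[] holders={T1,T2,T4}
Step 16: wait(T6) -> count=0 queue=[] holders={T1,T2,T4,T6}
Step 17: wait(T5) -> count=0 queue=[T5] holders={T1,T2,T4,T6}
Step 18: signal(T4) -> count=0 queue=[] holders={T1,T2,T5,T6}
Step 19: wait(T7) -> count=0 queue=[T7] holders={T1,T2,T5,T6}
Step 20: signal(T6) -> count=0 queue=[] holders={T1,T2,T5,T7}
Final holders: T1,T2,T5,T7

Answer: T1,T2,T5,T7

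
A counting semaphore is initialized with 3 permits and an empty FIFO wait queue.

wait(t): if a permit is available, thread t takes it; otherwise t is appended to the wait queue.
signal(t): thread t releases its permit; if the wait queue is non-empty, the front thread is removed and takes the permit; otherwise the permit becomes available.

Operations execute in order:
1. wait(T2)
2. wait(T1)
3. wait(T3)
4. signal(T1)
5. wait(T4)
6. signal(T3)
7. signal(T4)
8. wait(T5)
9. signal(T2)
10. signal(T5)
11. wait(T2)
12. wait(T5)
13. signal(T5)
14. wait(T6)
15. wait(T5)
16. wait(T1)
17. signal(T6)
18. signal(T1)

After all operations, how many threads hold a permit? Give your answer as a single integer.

Step 1: wait(T2) -> count=2 queue=[] holders={T2}
Step 2: wait(T1) -> count=1 queue=[] holders={T1,T2}
Step 3: wait(T3) -> count=0 queue=[] holders={T1,T2,T3}
Step 4: signal(T1) -> count=1 queue=[] holders={T2,T3}
Step 5: wait(T4) -> count=0 queue=[] holders={T2,T3,T4}
Step 6: signal(T3) -> count=1 queue=[] holders={T2,T4}
Step 7: signal(T4) -> count=2 queue=[] holders={T2}
Step 8: wait(T5) -> count=1 queue=[] holders={T2,T5}
Step 9: signal(T2) -> count=2 queue=[] holders={T5}
Step 10: signal(T5) -> count=3 queue=[] holders={none}
Step 11: wait(T2) -> count=2 queue=[] holders={T2}
Step 12: wait(T5) -> count=1 queue=[] holders={T2,T5}
Step 13: signal(T5) -> count=2 queue=[] holders={T2}
Step 14: wait(T6) -> count=1 queue=[] holders={T2,T6}
Step 15: wait(T5) -> count=0 queue=[] holders={T2,T5,T6}
Step 16: wait(T1) -> count=0 queue=[T1] holders={T2,T5,T6}
Step 17: signal(T6) -> count=0 queue=[] holders={T1,T2,T5}
Step 18: signal(T1) -> count=1 queue=[] holders={T2,T5}
Final holders: {T2,T5} -> 2 thread(s)

Answer: 2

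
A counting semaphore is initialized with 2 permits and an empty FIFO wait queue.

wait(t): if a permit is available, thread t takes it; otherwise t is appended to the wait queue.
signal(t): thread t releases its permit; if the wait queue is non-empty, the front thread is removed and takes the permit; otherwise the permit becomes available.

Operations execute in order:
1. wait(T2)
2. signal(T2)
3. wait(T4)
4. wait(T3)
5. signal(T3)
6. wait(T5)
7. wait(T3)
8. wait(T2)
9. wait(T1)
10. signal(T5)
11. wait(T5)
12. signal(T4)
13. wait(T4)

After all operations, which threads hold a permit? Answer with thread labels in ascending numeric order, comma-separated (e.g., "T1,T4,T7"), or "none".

Answer: T2,T3

Derivation:
Step 1: wait(T2) -> count=1 queue=[] holders={T2}
Step 2: signal(T2) -> count=2 queue=[] holders={none}
Step 3: wait(T4) -> count=1 queue=[] holders={T4}
Step 4: wait(T3) -> count=0 queue=[] holders={T3,T4}
Step 5: signal(T3) -> count=1 queue=[] holders={T4}
Step 6: wait(T5) -> count=0 queue=[] holders={T4,T5}
Step 7: wait(T3) -> count=0 queue=[T3] holders={T4,T5}
Step 8: wait(T2) -> count=0 queue=[T3,T2] holders={T4,T5}
Step 9: wait(T1) -> count=0 queue=[T3,T2,T1] holders={T4,T5}
Step 10: signal(T5) -> count=0 queue=[T2,T1] holders={T3,T4}
Step 11: wait(T5) -> count=0 queue=[T2,T1,T5] holders={T3,T4}
Step 12: signal(T4) -> count=0 queue=[T1,T5] holders={T2,T3}
Step 13: wait(T4) -> count=0 queue=[T1,T5,T4] holders={T2,T3}
Final holders: T2,T3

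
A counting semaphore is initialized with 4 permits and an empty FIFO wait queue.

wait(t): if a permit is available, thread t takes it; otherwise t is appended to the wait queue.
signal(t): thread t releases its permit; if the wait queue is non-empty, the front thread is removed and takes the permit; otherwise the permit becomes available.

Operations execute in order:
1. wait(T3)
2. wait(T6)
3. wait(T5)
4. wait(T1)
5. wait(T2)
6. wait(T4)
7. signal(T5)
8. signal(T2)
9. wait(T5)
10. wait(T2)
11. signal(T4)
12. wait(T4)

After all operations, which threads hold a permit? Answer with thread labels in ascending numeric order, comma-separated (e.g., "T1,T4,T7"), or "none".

Answer: T1,T3,T5,T6

Derivation:
Step 1: wait(T3) -> count=3 queue=[] holders={T3}
Step 2: wait(T6) -> count=2 queue=[] holders={T3,T6}
Step 3: wait(T5) -> count=1 queue=[] holders={T3,T5,T6}
Step 4: wait(T1) -> count=0 queue=[] holders={T1,T3,T5,T6}
Step 5: wait(T2) -> count=0 queue=[T2] holders={T1,T3,T5,T6}
Step 6: wait(T4) -> count=0 queue=[T2,T4] holders={T1,T3,T5,T6}
Step 7: signal(T5) -> count=0 queue=[T4] holders={T1,T2,T3,T6}
Step 8: signal(T2) -> count=0 queue=[] holders={T1,T3,T4,T6}
Step 9: wait(T5) -> count=0 queue=[T5] holders={T1,T3,T4,T6}
Step 10: wait(T2) -> count=0 queue=[T5,T2] holders={T1,T3,T4,T6}
Step 11: signal(T4) -> count=0 queue=[T2] holders={T1,T3,T5,T6}
Step 12: wait(T4) -> count=0 queue=[T2,T4] holders={T1,T3,T5,T6}
Final holders: T1,T3,T5,T6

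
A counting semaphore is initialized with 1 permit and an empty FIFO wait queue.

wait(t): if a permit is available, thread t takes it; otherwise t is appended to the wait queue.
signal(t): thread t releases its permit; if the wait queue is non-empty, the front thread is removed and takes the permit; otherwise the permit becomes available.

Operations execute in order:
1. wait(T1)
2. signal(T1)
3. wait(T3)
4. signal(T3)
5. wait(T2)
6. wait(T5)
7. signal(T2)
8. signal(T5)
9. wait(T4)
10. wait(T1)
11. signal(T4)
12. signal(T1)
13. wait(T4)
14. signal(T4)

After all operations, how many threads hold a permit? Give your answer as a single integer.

Step 1: wait(T1) -> count=0 queue=[] holders={T1}
Step 2: signal(T1) -> count=1 queue=[] holders={none}
Step 3: wait(T3) -> count=0 queue=[] holders={T3}
Step 4: signal(T3) -> count=1 queue=[] holders={none}
Step 5: wait(T2) -> count=0 queue=[] holders={T2}
Step 6: wait(T5) -> count=0 queue=[T5] holders={T2}
Step 7: signal(T2) -> count=0 queue=[] holders={T5}
Step 8: signal(T5) -> count=1 queue=[] holders={none}
Step 9: wait(T4) -> count=0 queue=[] holders={T4}
Step 10: wait(T1) -> count=0 queue=[T1] holders={T4}
Step 11: signal(T4) -> count=0 queue=[] holders={T1}
Step 12: signal(T1) -> count=1 queue=[] holders={none}
Step 13: wait(T4) -> count=0 queue=[] holders={T4}
Step 14: signal(T4) -> count=1 queue=[] holders={none}
Final holders: {none} -> 0 thread(s)

Answer: 0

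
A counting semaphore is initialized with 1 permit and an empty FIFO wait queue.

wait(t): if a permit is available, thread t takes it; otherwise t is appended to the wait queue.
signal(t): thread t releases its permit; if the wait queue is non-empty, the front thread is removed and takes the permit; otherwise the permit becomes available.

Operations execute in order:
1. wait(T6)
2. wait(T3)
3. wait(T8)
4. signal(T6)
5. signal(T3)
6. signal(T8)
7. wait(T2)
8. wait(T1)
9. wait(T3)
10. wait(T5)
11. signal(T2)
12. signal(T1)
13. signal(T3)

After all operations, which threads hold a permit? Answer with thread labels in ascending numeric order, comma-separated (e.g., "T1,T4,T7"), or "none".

Answer: T5

Derivation:
Step 1: wait(T6) -> count=0 queue=[] holders={T6}
Step 2: wait(T3) -> count=0 queue=[T3] holders={T6}
Step 3: wait(T8) -> count=0 queue=[T3,T8] holders={T6}
Step 4: signal(T6) -> count=0 queue=[T8] holders={T3}
Step 5: signal(T3) -> count=0 queue=[] holders={T8}
Step 6: signal(T8) -> count=1 queue=[] holders={none}
Step 7: wait(T2) -> count=0 queue=[] holders={T2}
Step 8: wait(T1) -> count=0 queue=[T1] holders={T2}
Step 9: wait(T3) -> count=0 queue=[T1,T3] holders={T2}
Step 10: wait(T5) -> count=0 queue=[T1,T3,T5] holders={T2}
Step 11: signal(T2) -> count=0 queue=[T3,T5] holders={T1}
Step 12: signal(T1) -> count=0 queue=[T5] holders={T3}
Step 13: signal(T3) -> count=0 queue=[] holders={T5}
Final holders: T5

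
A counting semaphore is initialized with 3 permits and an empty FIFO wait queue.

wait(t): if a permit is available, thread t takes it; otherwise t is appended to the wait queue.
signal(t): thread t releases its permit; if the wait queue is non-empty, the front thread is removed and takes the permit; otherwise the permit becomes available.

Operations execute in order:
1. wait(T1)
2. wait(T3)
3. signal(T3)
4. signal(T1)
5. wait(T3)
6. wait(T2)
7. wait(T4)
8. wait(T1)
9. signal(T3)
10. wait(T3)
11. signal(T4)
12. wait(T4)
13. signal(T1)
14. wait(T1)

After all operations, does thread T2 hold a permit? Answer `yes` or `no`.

Step 1: wait(T1) -> count=2 queue=[] holders={T1}
Step 2: wait(T3) -> count=1 queue=[] holders={T1,T3}
Step 3: signal(T3) -> count=2 queue=[] holders={T1}
Step 4: signal(T1) -> count=3 queue=[] holders={none}
Step 5: wait(T3) -> count=2 queue=[] holders={T3}
Step 6: wait(T2) -> count=1 queue=[] holders={T2,T3}
Step 7: wait(T4) -> count=0 queue=[] holders={T2,T3,T4}
Step 8: wait(T1) -> count=0 queue=[T1] holders={T2,T3,T4}
Step 9: signal(T3) -> count=0 queue=[] holders={T1,T2,T4}
Step 10: wait(T3) -> count=0 queue=[T3] holders={T1,T2,T4}
Step 11: signal(T4) -> count=0 queue=[] holders={T1,T2,T3}
Step 12: wait(T4) -> count=0 queue=[T4] holders={T1,T2,T3}
Step 13: signal(T1) -> count=0 queue=[] holders={T2,T3,T4}
Step 14: wait(T1) -> count=0 queue=[T1] holders={T2,T3,T4}
Final holders: {T2,T3,T4} -> T2 in holders

Answer: yes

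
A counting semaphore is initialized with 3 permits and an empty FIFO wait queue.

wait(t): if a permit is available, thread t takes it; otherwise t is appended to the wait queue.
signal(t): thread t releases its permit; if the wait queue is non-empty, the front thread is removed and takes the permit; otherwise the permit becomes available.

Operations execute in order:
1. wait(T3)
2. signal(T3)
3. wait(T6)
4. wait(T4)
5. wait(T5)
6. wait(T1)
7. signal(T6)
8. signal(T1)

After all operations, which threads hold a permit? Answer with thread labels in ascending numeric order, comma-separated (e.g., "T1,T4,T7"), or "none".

Answer: T4,T5

Derivation:
Step 1: wait(T3) -> count=2 queue=[] holders={T3}
Step 2: signal(T3) -> count=3 queue=[] holders={none}
Step 3: wait(T6) -> count=2 queue=[] holders={T6}
Step 4: wait(T4) -> count=1 queue=[] holders={T4,T6}
Step 5: wait(T5) -> count=0 queue=[] holders={T4,T5,T6}
Step 6: wait(T1) -> count=0 queue=[T1] holders={T4,T5,T6}
Step 7: signal(T6) -> count=0 queue=[] holders={T1,T4,T5}
Step 8: signal(T1) -> count=1 queue=[] holders={T4,T5}
Final holders: T4,T5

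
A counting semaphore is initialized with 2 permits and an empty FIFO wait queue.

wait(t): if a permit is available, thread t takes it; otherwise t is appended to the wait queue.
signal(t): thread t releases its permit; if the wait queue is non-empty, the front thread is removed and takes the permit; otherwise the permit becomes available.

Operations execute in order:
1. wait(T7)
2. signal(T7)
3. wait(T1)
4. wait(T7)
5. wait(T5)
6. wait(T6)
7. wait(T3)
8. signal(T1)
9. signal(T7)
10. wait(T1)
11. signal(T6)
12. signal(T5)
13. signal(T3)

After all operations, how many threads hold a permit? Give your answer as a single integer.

Answer: 1

Derivation:
Step 1: wait(T7) -> count=1 queue=[] holders={T7}
Step 2: signal(T7) -> count=2 queue=[] holders={none}
Step 3: wait(T1) -> count=1 queue=[] holders={T1}
Step 4: wait(T7) -> count=0 queue=[] holders={T1,T7}
Step 5: wait(T5) -> count=0 queue=[T5] holders={T1,T7}
Step 6: wait(T6) -> count=0 queue=[T5,T6] holders={T1,T7}
Step 7: wait(T3) -> count=0 queue=[T5,T6,T3] holders={T1,T7}
Step 8: signal(T1) -> count=0 queue=[T6,T3] holders={T5,T7}
Step 9: signal(T7) -> count=0 queue=[T3] holders={T5,T6}
Step 10: wait(T1) -> count=0 queue=[T3,T1] holders={T5,T6}
Step 11: signal(T6) -> count=0 queue=[T1] holders={T3,T5}
Step 12: signal(T5) -> count=0 queue=[] holders={T1,T3}
Step 13: signal(T3) -> count=1 queue=[] holders={T1}
Final holders: {T1} -> 1 thread(s)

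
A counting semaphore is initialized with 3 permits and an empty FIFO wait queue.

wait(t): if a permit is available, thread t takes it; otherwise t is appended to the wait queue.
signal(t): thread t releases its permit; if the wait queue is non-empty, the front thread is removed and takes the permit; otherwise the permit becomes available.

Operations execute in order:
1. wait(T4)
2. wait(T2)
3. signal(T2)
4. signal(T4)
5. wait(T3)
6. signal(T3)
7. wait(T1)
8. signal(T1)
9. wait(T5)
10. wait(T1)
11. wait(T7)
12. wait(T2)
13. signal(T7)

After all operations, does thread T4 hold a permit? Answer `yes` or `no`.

Step 1: wait(T4) -> count=2 queue=[] holders={T4}
Step 2: wait(T2) -> count=1 queue=[] holders={T2,T4}
Step 3: signal(T2) -> count=2 queue=[] holders={T4}
Step 4: signal(T4) -> count=3 queue=[] holders={none}
Step 5: wait(T3) -> count=2 queue=[] holders={T3}
Step 6: signal(T3) -> count=3 queue=[] holders={none}
Step 7: wait(T1) -> count=2 queue=[] holders={T1}
Step 8: signal(T1) -> count=3 queue=[] holders={none}
Step 9: wait(T5) -> count=2 queue=[] holders={T5}
Step 10: wait(T1) -> count=1 queue=[] holders={T1,T5}
Step 11: wait(T7) -> count=0 queue=[] holders={T1,T5,T7}
Step 12: wait(T2) -> count=0 queue=[T2] holders={T1,T5,T7}
Step 13: signal(T7) -> count=0 queue=[] holders={T1,T2,T5}
Final holders: {T1,T2,T5} -> T4 not in holders

Answer: no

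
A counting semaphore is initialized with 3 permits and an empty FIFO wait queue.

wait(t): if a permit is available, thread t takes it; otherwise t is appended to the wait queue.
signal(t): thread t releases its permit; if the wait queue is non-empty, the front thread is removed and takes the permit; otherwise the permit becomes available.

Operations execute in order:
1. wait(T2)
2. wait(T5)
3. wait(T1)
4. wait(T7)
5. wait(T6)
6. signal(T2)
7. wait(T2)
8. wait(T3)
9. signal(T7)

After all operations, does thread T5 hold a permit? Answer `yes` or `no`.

Answer: yes

Derivation:
Step 1: wait(T2) -> count=2 queue=[] holders={T2}
Step 2: wait(T5) -> count=1 queue=[] holders={T2,T5}
Step 3: wait(T1) -> count=0 queue=[] holders={T1,T2,T5}
Step 4: wait(T7) -> count=0 queue=[T7] holders={T1,T2,T5}
Step 5: wait(T6) -> count=0 queue=[T7,T6] holders={T1,T2,T5}
Step 6: signal(T2) -> count=0 queue=[T6] holders={T1,T5,T7}
Step 7: wait(T2) -> count=0 queue=[T6,T2] holders={T1,T5,T7}
Step 8: wait(T3) -> count=0 queue=[T6,T2,T3] holders={T1,T5,T7}
Step 9: signal(T7) -> count=0 queue=[T2,T3] holders={T1,T5,T6}
Final holders: {T1,T5,T6} -> T5 in holders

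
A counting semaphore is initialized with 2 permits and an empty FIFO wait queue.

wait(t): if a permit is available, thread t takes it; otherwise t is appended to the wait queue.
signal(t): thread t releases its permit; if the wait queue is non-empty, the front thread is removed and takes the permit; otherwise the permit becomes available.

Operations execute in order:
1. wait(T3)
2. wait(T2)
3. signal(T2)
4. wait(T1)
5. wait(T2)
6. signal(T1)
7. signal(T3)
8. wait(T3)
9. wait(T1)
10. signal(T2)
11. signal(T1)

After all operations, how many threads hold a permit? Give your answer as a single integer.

Answer: 1

Derivation:
Step 1: wait(T3) -> count=1 queue=[] holders={T3}
Step 2: wait(T2) -> count=0 queue=[] holders={T2,T3}
Step 3: signal(T2) -> count=1 queue=[] holders={T3}
Step 4: wait(T1) -> count=0 queue=[] holders={T1,T3}
Step 5: wait(T2) -> count=0 queue=[T2] holders={T1,T3}
Step 6: signal(T1) -> count=0 queue=[] holders={T2,T3}
Step 7: signal(T3) -> count=1 queue=[] holders={T2}
Step 8: wait(T3) -> count=0 queue=[] holders={T2,T3}
Step 9: wait(T1) -> count=0 queue=[T1] holders={T2,T3}
Step 10: signal(T2) -> count=0 queue=[] holders={T1,T3}
Step 11: signal(T1) -> count=1 queue=[] holders={T3}
Final holders: {T3} -> 1 thread(s)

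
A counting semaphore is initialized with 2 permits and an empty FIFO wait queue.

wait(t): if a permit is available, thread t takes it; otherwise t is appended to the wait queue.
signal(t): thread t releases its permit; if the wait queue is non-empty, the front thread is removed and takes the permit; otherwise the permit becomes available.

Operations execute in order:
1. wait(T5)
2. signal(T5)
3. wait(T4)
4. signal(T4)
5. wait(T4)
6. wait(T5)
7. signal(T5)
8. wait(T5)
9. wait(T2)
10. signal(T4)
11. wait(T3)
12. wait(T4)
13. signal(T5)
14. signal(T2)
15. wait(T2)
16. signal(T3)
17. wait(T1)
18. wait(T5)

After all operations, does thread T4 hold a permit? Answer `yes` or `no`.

Step 1: wait(T5) -> count=1 queue=[] holders={T5}
Step 2: signal(T5) -> count=2 queue=[] holders={none}
Step 3: wait(T4) -> count=1 queue=[] holders={T4}
Step 4: signal(T4) -> count=2 queue=[] holders={none}
Step 5: wait(T4) -> count=1 queue=[] holders={T4}
Step 6: wait(T5) -> count=0 queue=[] holders={T4,T5}
Step 7: signal(T5) -> count=1 queue=[] holders={T4}
Step 8: wait(T5) -> count=0 queue=[] holders={T4,T5}
Step 9: wait(T2) -> count=0 queue=[T2] holders={T4,T5}
Step 10: signal(T4) -> count=0 queue=[] holders={T2,T5}
Step 11: wait(T3) -> count=0 queue=[T3] holders={T2,T5}
Step 12: wait(T4) -> count=0 queue=[T3,T4] holders={T2,T5}
Step 13: signal(T5) -> count=0 queue=[T4] holders={T2,T3}
Step 14: signal(T2) -> count=0 queue=[] holders={T3,T4}
Step 15: wait(T2) -> count=0 queue=[T2] holders={T3,T4}
Step 16: signal(T3) -> count=0 queue=[] holders={T2,T4}
Step 17: wait(T1) -> count=0 queue=[T1] holders={T2,T4}
Step 18: wait(T5) -> count=0 queue=[T1,T5] holders={T2,T4}
Final holders: {T2,T4} -> T4 in holders

Answer: yes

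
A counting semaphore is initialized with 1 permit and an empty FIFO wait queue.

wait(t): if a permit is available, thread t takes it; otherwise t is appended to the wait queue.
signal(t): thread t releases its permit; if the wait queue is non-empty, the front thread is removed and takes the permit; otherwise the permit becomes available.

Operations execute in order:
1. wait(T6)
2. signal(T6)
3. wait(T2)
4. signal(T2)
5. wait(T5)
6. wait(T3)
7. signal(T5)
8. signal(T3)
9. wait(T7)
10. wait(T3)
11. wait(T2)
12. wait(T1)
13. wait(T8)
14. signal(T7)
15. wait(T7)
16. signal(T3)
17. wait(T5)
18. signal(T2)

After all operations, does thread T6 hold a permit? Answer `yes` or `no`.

Step 1: wait(T6) -> count=0 queue=[] holders={T6}
Step 2: signal(T6) -> count=1 queue=[] holders={none}
Step 3: wait(T2) -> count=0 queue=[] holders={T2}
Step 4: signal(T2) -> count=1 queue=[] holders={none}
Step 5: wait(T5) -> count=0 queue=[] holders={T5}
Step 6: wait(T3) -> count=0 queue=[T3] holders={T5}
Step 7: signal(T5) -> count=0 queue=[] holders={T3}
Step 8: signal(T3) -> count=1 queue=[] holders={none}
Step 9: wait(T7) -> count=0 queue=[] holders={T7}
Step 10: wait(T3) -> count=0 queue=[T3] holders={T7}
Step 11: wait(T2) -> count=0 queue=[T3,T2] holders={T7}
Step 12: wait(T1) -> count=0 queue=[T3,T2,T1] holders={T7}
Step 13: wait(T8) -> count=0 queue=[T3,T2,T1,T8] holders={T7}
Step 14: signal(T7) -> count=0 queue=[T2,T1,T8] holders={T3}
Step 15: wait(T7) -> count=0 queue=[T2,T1,T8,T7] holders={T3}
Step 16: signal(T3) -> count=0 queue=[T1,T8,T7] holders={T2}
Step 17: wait(T5) -> count=0 queue=[T1,T8,T7,T5] holders={T2}
Step 18: signal(T2) -> count=0 queue=[T8,T7,T5] holders={T1}
Final holders: {T1} -> T6 not in holders

Answer: no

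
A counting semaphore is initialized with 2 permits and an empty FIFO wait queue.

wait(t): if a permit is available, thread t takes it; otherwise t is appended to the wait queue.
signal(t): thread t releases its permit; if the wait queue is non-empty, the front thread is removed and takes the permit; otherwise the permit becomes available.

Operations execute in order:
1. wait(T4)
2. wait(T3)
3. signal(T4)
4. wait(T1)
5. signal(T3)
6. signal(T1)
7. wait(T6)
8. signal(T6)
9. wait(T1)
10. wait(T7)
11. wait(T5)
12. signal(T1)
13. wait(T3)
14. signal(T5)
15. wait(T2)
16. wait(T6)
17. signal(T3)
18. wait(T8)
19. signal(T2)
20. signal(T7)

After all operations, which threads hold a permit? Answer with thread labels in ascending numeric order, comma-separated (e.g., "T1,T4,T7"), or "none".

Answer: T6,T8

Derivation:
Step 1: wait(T4) -> count=1 queue=[] holders={T4}
Step 2: wait(T3) -> count=0 queue=[] holders={T3,T4}
Step 3: signal(T4) -> count=1 queue=[] holders={T3}
Step 4: wait(T1) -> count=0 queue=[] holders={T1,T3}
Step 5: signal(T3) -> count=1 queue=[] holders={T1}
Step 6: signal(T1) -> count=2 queue=[] holders={none}
Step 7: wait(T6) -> count=1 queue=[] holders={T6}
Step 8: signal(T6) -> count=2 queue=[] holders={none}
Step 9: wait(T1) -> count=1 queue=[] holders={T1}
Step 10: wait(T7) -> count=0 queue=[] holders={T1,T7}
Step 11: wait(T5) -> count=0 queue=[T5] holders={T1,T7}
Step 12: signal(T1) -> count=0 queue=[] holders={T5,T7}
Step 13: wait(T3) -> count=0 queue=[T3] holders={T5,T7}
Step 14: signal(T5) -> count=0 queue=[] holders={T3,T7}
Step 15: wait(T2) -> count=0 queue=[T2] holders={T3,T7}
Step 16: wait(T6) -> count=0 queue=[T2,T6] holders={T3,T7}
Step 17: signal(T3) -> count=0 queue=[T6] holders={T2,T7}
Step 18: wait(T8) -> count=0 queue=[T6,T8] holders={T2,T7}
Step 19: signal(T2) -> count=0 queue=[T8] holders={T6,T7}
Step 20: signal(T7) -> count=0 queue=[] holders={T6,T8}
Final holders: T6,T8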